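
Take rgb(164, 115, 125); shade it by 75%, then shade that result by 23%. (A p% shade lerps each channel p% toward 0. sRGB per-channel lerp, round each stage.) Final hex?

A 75% shade moves each channel 75% toward 0:
  R: 164 + 0.75×(0−164) = 164 − 123 = 41 → 41
  G: 115 + 0.75×(0−115) = 115 − 86.25 = 28.75 → 29
  B: 125 + 0.75×(0−125) = 125 − 93.75 = 31.25 → 31
After the shade: rgb(41, 29, 31) = #291d1f.
Per channel, c → c + 0.23(0 − c):
  R: 41 − 9.43 = 31.57 → 32
  G: 29 − 6.67 = 22.33 → 22
  B: 31 + 0.23×(0−31) = 31 − 7.13 = 23.87 → 24
rgb(32, 22, 24) = #201618.

#201618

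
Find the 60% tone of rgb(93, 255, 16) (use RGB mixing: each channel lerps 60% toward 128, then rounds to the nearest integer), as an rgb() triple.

Lerp each channel 60% toward 128:
  R: 93 + 21 = 114 → 114
  G: 255 + 0.6×(128−255) = 255 − 76.2 = 178.8 → 179
  B: 16 + 67.2 = 83.2 → 83

rgb(114, 179, 83)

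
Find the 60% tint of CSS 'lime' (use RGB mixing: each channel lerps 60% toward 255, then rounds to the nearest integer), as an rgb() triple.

rgb(153, 255, 153)

CSS lime is rgb(0, 255, 0).
Lerp each channel 60% toward 255:
  R: 0 + 0.6×(255−0) = 0 + 153 = 153 → 153
  G: 255 + 0 = 255 → 255
  B: 0 + 0.6×(255−0) = 0 + 153 = 153 → 153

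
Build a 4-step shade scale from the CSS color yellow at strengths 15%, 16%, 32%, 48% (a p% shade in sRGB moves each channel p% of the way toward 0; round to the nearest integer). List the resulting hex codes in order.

CSS yellow is rgb(255, 255, 0).
15%: (255 − 38.25 = 216.75→217, 255 − 38.25 = 216.75→217, 0→0) → #d9d900
16%: (255 − 40.8 = 214.2→214, 255 − 40.8 = 214.2→214, 0→0) → #d6d600
32%: (255 − 81.6 = 173.4→173, 255 − 81.6 = 173.4→173, 0→0) → #adad00
48%: (255 − 122.4 = 132.6→133, 255 − 122.4 = 132.6→133, 0→0) → #858500

#d9d900, #d6d600, #adad00, #858500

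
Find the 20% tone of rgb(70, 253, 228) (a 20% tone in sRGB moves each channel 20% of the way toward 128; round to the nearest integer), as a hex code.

#52E4D0

Lerp each channel 20% toward 128:
  R: 70 + 0.2×(128−70) = 70 + 11.6 = 81.6 → 82
  G: 253 − 25 = 228 → 228
  B: 228 − 20 = 208 → 208
rgb(82, 228, 208) = #52E4D0.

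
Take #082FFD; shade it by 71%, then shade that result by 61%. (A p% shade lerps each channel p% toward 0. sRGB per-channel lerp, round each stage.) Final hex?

#01051C

#082FFD is rgb(8, 47, 253).
Lerp each channel 71% toward 0:
  R: 8 + 0.71×(0−8) = 8 − 5.68 = 2.32 → 2
  G: 47 + 0.71×(0−47) = 47 − 33.37 = 13.63 → 14
  B: 253 + 0.71×(0−253) = 253 − 179.63 = 73.37 → 73
After the shade: rgb(2, 14, 73) = #020E49.
Per channel, c → c + 0.61(0 − c):
  R: 2 − 1.22 = 0.78 → 1
  G: 14 + 0.61×(0−14) = 14 − 8.54 = 5.46 → 5
  B: 73 + 0.61×(0−73) = 73 − 44.53 = 28.47 → 28
rgb(1, 5, 28) = #01051C.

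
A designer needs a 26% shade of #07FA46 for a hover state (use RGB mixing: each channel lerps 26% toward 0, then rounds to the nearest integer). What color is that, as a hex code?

#07FA46 is rgb(7, 250, 70).
A 26% shade moves each channel 26% toward 0:
  R: 7 − 1.82 = 5.18 → 5
  G: 250 + 0.26×(0−250) = 250 − 65 = 185 → 185
  B: 70 − 18.2 = 51.8 → 52
rgb(5, 185, 52) = #05B934.

#05B934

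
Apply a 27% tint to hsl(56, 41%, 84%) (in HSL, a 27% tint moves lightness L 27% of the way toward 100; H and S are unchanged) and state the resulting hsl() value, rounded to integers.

hsl(56, 41%, 88%)

L moves 27% from 84 toward 100: 84 + 4.32 = 88.32 → 88.
H and S are unchanged.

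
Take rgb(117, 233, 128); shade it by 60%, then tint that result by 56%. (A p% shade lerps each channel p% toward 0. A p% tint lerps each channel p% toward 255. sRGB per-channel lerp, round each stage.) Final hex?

#a3b8a5

Per channel, c → c + 0.6(0 − c):
  R: 117 − 70.2 = 46.8 → 47
  G: 233 − 139.8 = 93.2 → 93
  B: 128 + 0.6×(0−128) = 128 − 76.8 = 51.2 → 51
After the shade: rgb(47, 93, 51) = #2f5d33.
Lerp each channel 56% toward 255:
  R: 47 + 0.56×(255−47) = 47 + 116.48 = 163.48 → 163
  G: 93 + 0.56×(255−93) = 93 + 90.72 = 183.72 → 184
  B: 51 + 114.24 = 165.24 → 165
rgb(163, 184, 165) = #a3b8a5.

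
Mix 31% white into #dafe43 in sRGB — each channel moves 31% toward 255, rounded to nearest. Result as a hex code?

#e5fe7d

#dafe43 is rgb(218, 254, 67).
Per channel, c → c + 0.31(255 − c):
  R: 218 + 0.31×(255−218) = 218 + 11.47 = 229.47 → 229
  G: 254 + 0.31×(255−254) = 254 + 0.31 = 254.31 → 254
  B: 67 + 0.31×(255−67) = 67 + 58.28 = 125.28 → 125
rgb(229, 254, 125) = #e5fe7d.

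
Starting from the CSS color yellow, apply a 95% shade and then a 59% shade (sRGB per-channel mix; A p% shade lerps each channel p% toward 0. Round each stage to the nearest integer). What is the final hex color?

CSS yellow is rgb(255, 255, 0).
A 95% shade moves each channel 95% toward 0:
  R: 255 − 242.25 = 12.75 → 13
  G: 255 − 242.25 = 12.75 → 13
  B: 0 + 0.95×(0−0) = 0 + 0 = 0 → 0
After the shade: rgb(13, 13, 0) = #0D0D00.
Lerp each channel 59% toward 0:
  R: 13 + 0.59×(0−13) = 13 − 7.67 = 5.33 → 5
  G: 13 + 0.59×(0−13) = 13 − 7.67 = 5.33 → 5
  B: 0 + 0 = 0 → 0
rgb(5, 5, 0) = #050500.

#050500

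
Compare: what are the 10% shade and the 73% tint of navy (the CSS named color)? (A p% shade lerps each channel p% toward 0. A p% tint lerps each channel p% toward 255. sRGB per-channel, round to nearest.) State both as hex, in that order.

#000073, #babadd

CSS navy is rgb(0, 0, 128).
10% shade:
  R: 0 + 0 = 0 → 0
  G: 0 + 0.1×(0−0) = 0 + 0 = 0 → 0
  B: 128 − 12.8 = 115.2 → 115
  → #000073
73% tint:
  R: 0 + 0.73×(255−0) = 0 + 186.15 = 186.15 → 186
  G: 0 + 186.15 = 186.15 → 186
  B: 128 + 0.73×(255−128) = 128 + 92.71 = 220.71 → 221
  → #babadd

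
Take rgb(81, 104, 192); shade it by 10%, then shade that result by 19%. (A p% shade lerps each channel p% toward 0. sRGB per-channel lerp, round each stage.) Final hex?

Per channel, c → c + 0.1(0 − c):
  R: 81 + 0.1×(0−81) = 81 − 8.1 = 72.9 → 73
  G: 104 + 0.1×(0−104) = 104 − 10.4 = 93.6 → 94
  B: 192 − 19.2 = 172.8 → 173
After the shade: rgb(73, 94, 173) = #495ead.
Lerp each channel 19% toward 0:
  R: 73 − 13.87 = 59.13 → 59
  G: 94 − 17.86 = 76.14 → 76
  B: 173 + 0.19×(0−173) = 173 − 32.87 = 140.13 → 140
rgb(59, 76, 140) = #3b4c8c.

#3b4c8c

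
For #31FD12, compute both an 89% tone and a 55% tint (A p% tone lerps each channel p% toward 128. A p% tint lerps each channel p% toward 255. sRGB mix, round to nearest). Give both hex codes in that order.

#778E74, #A2FE94

#31FD12 is rgb(49, 253, 18).
89% tone:
  R: 49 + 70.31 = 119.31 → 119
  G: 253 + 0.89×(128−253) = 253 − 111.25 = 141.75 → 142
  B: 18 + 97.9 = 115.9 → 116
  → #778E74
55% tint:
  R: 49 + 113.3 = 162.3 → 162
  G: 253 + 0.55×(255−253) = 253 + 1.1 = 254.1 → 254
  B: 18 + 0.55×(255−18) = 18 + 130.35 = 148.35 → 148
  → #A2FE94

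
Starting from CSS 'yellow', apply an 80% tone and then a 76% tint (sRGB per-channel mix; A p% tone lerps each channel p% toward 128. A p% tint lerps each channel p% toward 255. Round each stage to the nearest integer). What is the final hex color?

#e7e7da

CSS yellow is rgb(255, 255, 0).
An 80% tone moves each channel 80% toward 128:
  R: 255 + 0.8×(128−255) = 255 − 101.6 = 153.4 → 153
  G: 255 − 101.6 = 153.4 → 153
  B: 0 + 102.4 = 102.4 → 102
After the tone: rgb(153, 153, 102) = #999966.
Per channel, c → c + 0.76(255 − c):
  R: 153 + 0.76×(255−153) = 153 + 77.52 = 230.52 → 231
  G: 153 + 77.52 = 230.52 → 231
  B: 102 + 116.28 = 218.28 → 218
rgb(231, 231, 218) = #e7e7da.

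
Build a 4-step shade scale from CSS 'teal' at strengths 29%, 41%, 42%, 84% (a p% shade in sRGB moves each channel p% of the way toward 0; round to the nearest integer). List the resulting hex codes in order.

#005B5B, #004C4C, #004A4A, #001414

CSS teal is rgb(0, 128, 128).
29%: (0→0, 128 − 37.12 = 90.88→91, 128 − 37.12 = 90.88→91) → #005B5B
41%: (0→0, 128 − 52.48 = 75.52→76, 128 − 52.48 = 75.52→76) → #004C4C
42%: (0→0, 128 − 53.76 = 74.24→74, 128 − 53.76 = 74.24→74) → #004A4A
84%: (0→0, 128 − 107.52 = 20.48→20, 128 − 107.52 = 20.48→20) → #001414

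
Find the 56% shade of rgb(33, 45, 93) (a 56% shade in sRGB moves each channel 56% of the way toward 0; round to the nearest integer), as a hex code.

Lerp each channel 56% toward 0:
  R: 33 + 0.56×(0−33) = 33 − 18.48 = 14.52 → 15
  G: 45 + 0.56×(0−45) = 45 − 25.2 = 19.8 → 20
  B: 93 − 52.08 = 40.92 → 41
rgb(15, 20, 41) = #0F1429.

#0F1429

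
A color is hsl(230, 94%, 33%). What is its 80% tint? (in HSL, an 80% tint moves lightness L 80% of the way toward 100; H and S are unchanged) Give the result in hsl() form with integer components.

L moves 80% from 33 toward 100: 33 + 53.6 = 86.6 → 87.
H and S are unchanged.

hsl(230, 94%, 87%)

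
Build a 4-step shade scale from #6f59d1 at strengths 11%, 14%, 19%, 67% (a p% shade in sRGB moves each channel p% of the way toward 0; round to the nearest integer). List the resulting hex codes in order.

#6f59d1 is rgb(111, 89, 209).
11%: (111 − 12.21 = 98.79→99, 89 − 9.79 = 79.21→79, 209 − 22.99 = 186.01→186) → #634fba
14%: (111 − 15.54 = 95.46→95, 89 − 12.46 = 76.54→77, 209 − 29.26 = 179.74→180) → #5f4db4
19%: (111 − 21.09 = 89.91→90, 89 − 16.91 = 72.09→72, 209 − 39.71 = 169.29→169) → #5a48a9
67%: (111 − 74.37 = 36.63→37, 89 − 59.63 = 29.37→29, 209 − 140.03 = 68.97→69) → #251d45

#634fba, #5f4db4, #5a48a9, #251d45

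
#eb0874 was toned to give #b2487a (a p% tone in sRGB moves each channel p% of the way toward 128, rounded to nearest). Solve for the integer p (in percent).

53%

#eb0874 is rgb(235, 8, 116); #b2487a is rgb(178, 72, 122).
On the G channel (widest range): 72 ≈ 8 + (p/100)(128 − 8), so p ≈ 100×(72 − 8)/(128 − 8) = 6400/120 = 53.33.
p = 53 reproduces all three channels after rounding.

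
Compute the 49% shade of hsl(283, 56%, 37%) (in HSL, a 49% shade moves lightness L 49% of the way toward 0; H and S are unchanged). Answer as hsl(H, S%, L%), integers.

L moves 49% from 37 toward 0: 37 − 18.13 = 18.87 → 19.
H and S are unchanged.

hsl(283, 56%, 19%)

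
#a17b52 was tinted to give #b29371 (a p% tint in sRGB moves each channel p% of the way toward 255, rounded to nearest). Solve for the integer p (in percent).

#a17b52 is rgb(161, 123, 82); #b29371 is rgb(178, 147, 113).
On the B channel (widest range): 113 ≈ 82 + (p/100)(255 − 82), so p ≈ 100×(113 − 82)/(255 − 82) = 3100/173 = 17.92.
p = 18 reproduces all three channels after rounding.

18%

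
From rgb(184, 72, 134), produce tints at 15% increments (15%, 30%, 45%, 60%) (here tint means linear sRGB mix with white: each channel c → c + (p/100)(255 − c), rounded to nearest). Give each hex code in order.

15%: (184 + 10.65 = 194.65→195, 72 + 27.45 = 99.45→99, 134 + 18.15 = 152.15→152) → #c36398
30%: (184 + 21.3 = 205.3→205, 72 + 54.9 = 126.9→127, 134 + 36.3 = 170.3→170) → #cd7faa
45%: (184 + 31.95 = 215.95→216, 72 + 82.35 = 154.35→154, 134 + 54.45 = 188.45→188) → #d89abc
60%: (184 + 42.6 = 226.6→227, 72 + 109.8 = 181.8→182, 134 + 72.6 = 206.6→207) → #e3b6cf

#c36398, #cd7faa, #d89abc, #e3b6cf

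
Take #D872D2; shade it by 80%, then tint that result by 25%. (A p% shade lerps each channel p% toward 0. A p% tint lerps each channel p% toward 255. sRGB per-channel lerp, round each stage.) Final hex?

#D872D2 is rgb(216, 114, 210).
Per channel, c → c + 0.8(0 − c):
  R: 216 + 0.8×(0−216) = 216 − 172.8 = 43.2 → 43
  G: 114 − 91.2 = 22.8 → 23
  B: 210 + 0.8×(0−210) = 210 − 168 = 42 → 42
After the shade: rgb(43, 23, 42) = #2B172A.
A 25% tint moves each channel 25% toward 255:
  R: 43 + 0.25×(255−43) = 43 + 53 = 96 → 96
  G: 23 + 0.25×(255−23) = 23 + 58 = 81 → 81
  B: 42 + 0.25×(255−42) = 42 + 53.25 = 95.25 → 95
rgb(96, 81, 95) = #60515F.

#60515F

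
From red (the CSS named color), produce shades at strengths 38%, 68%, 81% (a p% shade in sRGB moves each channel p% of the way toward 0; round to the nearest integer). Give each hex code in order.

CSS red is rgb(255, 0, 0).
38%: (255 − 96.9 = 158.1→158, 0→0, 0→0) → #9E0000
68%: (255 − 173.4 = 81.6→82, 0→0, 0→0) → #520000
81%: (255 − 206.55 = 48.45→48, 0→0, 0→0) → #300000

#9E0000, #520000, #300000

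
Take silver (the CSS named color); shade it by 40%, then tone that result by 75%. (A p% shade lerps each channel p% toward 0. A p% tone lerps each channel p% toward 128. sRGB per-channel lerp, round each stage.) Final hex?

#7d7d7d

CSS silver is rgb(192, 192, 192).
A 40% shade moves each channel 40% toward 0:
  R: 192 − 76.8 = 115.2 → 115
  G: 192 + 0.4×(0−192) = 192 − 76.8 = 115.2 → 115
  B: 192 + 0.4×(0−192) = 192 − 76.8 = 115.2 → 115
After the shade: rgb(115, 115, 115) = #737373.
A 75% tone moves each channel 75% toward 128:
  R: 115 + 0.75×(128−115) = 115 + 9.75 = 124.75 → 125
  G: 115 + 9.75 = 124.75 → 125
  B: 115 + 0.75×(128−115) = 115 + 9.75 = 124.75 → 125
rgb(125, 125, 125) = #7d7d7d.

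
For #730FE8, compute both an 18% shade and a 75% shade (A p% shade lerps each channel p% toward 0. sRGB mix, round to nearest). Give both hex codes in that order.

#5E0CBE, #1D043A

#730FE8 is rgb(115, 15, 232).
18% shade:
  R: 115 + 0.18×(0−115) = 115 − 20.7 = 94.3 → 94
  G: 15 + 0.18×(0−15) = 15 − 2.7 = 12.3 → 12
  B: 232 − 41.76 = 190.24 → 190
  → #5E0CBE
75% shade:
  R: 115 + 0.75×(0−115) = 115 − 86.25 = 28.75 → 29
  G: 15 + 0.75×(0−15) = 15 − 11.25 = 3.75 → 4
  B: 232 − 174 = 58 → 58
  → #1D043A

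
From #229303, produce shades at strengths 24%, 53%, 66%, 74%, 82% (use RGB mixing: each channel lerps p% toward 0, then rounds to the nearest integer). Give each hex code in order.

#1a7002, #104501, #0c3201, #092601, #061a01

#229303 is rgb(34, 147, 3).
24%: (34 − 8.16 = 25.84→26, 147 − 35.28 = 111.72→112, 3 − 0.72 = 2.28→2) → #1a7002
53%: (34 − 18.02 = 15.98→16, 147 − 77.91 = 69.09→69, 3 − 1.59 = 1.41→1) → #104501
66%: (34 − 22.44 = 11.56→12, 147 − 97.02 = 49.98→50, 3 − 1.98 = 1.02→1) → #0c3201
74%: (34 − 25.16 = 8.84→9, 147 − 108.78 = 38.22→38, 3 − 2.22 = 0.78→1) → #092601
82%: (34 − 27.88 = 6.12→6, 147 − 120.54 = 26.46→26, 3 − 2.46 = 0.54→1) → #061a01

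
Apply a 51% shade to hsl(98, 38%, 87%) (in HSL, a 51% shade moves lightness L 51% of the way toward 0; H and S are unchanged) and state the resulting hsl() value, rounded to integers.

hsl(98, 38%, 43%)

L moves 51% from 87 toward 0: 87 − 44.37 = 42.63 → 43.
H and S are unchanged.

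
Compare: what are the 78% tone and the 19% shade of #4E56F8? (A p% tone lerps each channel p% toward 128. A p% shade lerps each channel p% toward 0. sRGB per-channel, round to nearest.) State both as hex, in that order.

#75779A, #3F46C9

#4E56F8 is rgb(78, 86, 248).
78% tone:
  R: 78 + 0.78×(128−78) = 78 + 39 = 117 → 117
  G: 86 + 0.78×(128−86) = 86 + 32.76 = 118.76 → 119
  B: 248 + 0.78×(128−248) = 248 − 93.6 = 154.4 → 154
  → #75779A
19% shade:
  R: 78 + 0.19×(0−78) = 78 − 14.82 = 63.18 → 63
  G: 86 + 0.19×(0−86) = 86 − 16.34 = 69.66 → 70
  B: 248 + 0.19×(0−248) = 248 − 47.12 = 200.88 → 201
  → #3F46C9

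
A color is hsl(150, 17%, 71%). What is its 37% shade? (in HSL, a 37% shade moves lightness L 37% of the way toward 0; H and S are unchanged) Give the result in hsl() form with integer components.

L moves 37% from 71 toward 0: 71 − 26.27 = 44.73 → 45.
H and S are unchanged.

hsl(150, 17%, 45%)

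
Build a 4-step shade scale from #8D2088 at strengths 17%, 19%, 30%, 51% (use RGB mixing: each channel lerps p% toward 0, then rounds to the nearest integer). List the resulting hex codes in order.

#8D2088 is rgb(141, 32, 136).
17%: (141 − 23.97 = 117.03→117, 32 − 5.44 = 26.56→27, 136 − 23.12 = 112.88→113) → #751B71
19%: (141 − 26.79 = 114.21→114, 32 − 6.08 = 25.92→26, 136 − 25.84 = 110.16→110) → #721A6E
30%: (141 − 42.3 = 98.7→99, 32 − 9.6 = 22.4→22, 136 − 40.8 = 95.2→95) → #63165F
51%: (141 − 71.91 = 69.09→69, 32 − 16.32 = 15.68→16, 136 − 69.36 = 66.64→67) → #451043

#751B71, #721A6E, #63165F, #451043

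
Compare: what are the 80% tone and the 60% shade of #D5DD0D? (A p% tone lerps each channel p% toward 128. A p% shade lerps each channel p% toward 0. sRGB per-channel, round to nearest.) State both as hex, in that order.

#919369, #555805

#D5DD0D is rgb(213, 221, 13).
80% tone:
  R: 213 + 0.8×(128−213) = 213 − 68 = 145 → 145
  G: 221 + 0.8×(128−221) = 221 − 74.4 = 146.6 → 147
  B: 13 + 0.8×(128−13) = 13 + 92 = 105 → 105
  → #919369
60% shade:
  R: 213 + 0.6×(0−213) = 213 − 127.8 = 85.2 → 85
  G: 221 + 0.6×(0−221) = 221 − 132.6 = 88.4 → 88
  B: 13 − 7.8 = 5.2 → 5
  → #555805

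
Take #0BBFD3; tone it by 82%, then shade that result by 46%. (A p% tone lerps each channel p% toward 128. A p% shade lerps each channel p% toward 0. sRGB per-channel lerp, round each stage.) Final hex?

#0BBFD3 is rgb(11, 191, 211).
An 82% tone moves each channel 82% toward 128:
  R: 11 + 0.82×(128−11) = 11 + 95.94 = 106.94 → 107
  G: 191 + 0.82×(128−191) = 191 − 51.66 = 139.34 → 139
  B: 211 + 0.82×(128−211) = 211 − 68.06 = 142.94 → 143
After the tone: rgb(107, 139, 143) = #6B8B8F.
Lerp each channel 46% toward 0:
  R: 107 + 0.46×(0−107) = 107 − 49.22 = 57.78 → 58
  G: 139 + 0.46×(0−139) = 139 − 63.94 = 75.06 → 75
  B: 143 + 0.46×(0−143) = 143 − 65.78 = 77.22 → 77
rgb(58, 75, 77) = #3A4B4D.

#3A4B4D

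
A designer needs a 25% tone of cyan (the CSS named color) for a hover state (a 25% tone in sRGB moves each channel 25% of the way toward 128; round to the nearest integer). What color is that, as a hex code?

#20dfdf

CSS cyan is rgb(0, 255, 255).
A 25% tone moves each channel 25% toward 128:
  R: 0 + 0.25×(128−0) = 0 + 32 = 32 → 32
  G: 255 − 31.75 = 223.25 → 223
  B: 255 − 31.75 = 223.25 → 223
rgb(32, 223, 223) = #20dfdf.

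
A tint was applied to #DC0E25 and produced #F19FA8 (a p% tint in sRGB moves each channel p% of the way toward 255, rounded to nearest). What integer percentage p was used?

60%

#DC0E25 is rgb(220, 14, 37); #F19FA8 is rgb(241, 159, 168).
On the G channel (widest range): 159 ≈ 14 + (p/100)(255 − 14), so p ≈ 100×(159 − 14)/(255 − 14) = 14500/241 = 60.17.
p = 60 reproduces all three channels after rounding.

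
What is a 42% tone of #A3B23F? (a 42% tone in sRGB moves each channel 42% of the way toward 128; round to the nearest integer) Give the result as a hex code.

#A3B23F is rgb(163, 178, 63).
Per channel, c → c + 0.42(128 − c):
  R: 163 − 14.7 = 148.3 → 148
  G: 178 + 0.42×(128−178) = 178 − 21 = 157 → 157
  B: 63 + 27.3 = 90.3 → 90
rgb(148, 157, 90) = #949D5A.

#949D5A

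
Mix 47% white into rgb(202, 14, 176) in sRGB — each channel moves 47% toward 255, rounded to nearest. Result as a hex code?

Per channel, c → c + 0.47(255 − c):
  R: 202 + 24.91 = 226.91 → 227
  G: 14 + 0.47×(255−14) = 14 + 113.27 = 127.27 → 127
  B: 176 + 37.13 = 213.13 → 213
rgb(227, 127, 213) = #E37FD5.

#E37FD5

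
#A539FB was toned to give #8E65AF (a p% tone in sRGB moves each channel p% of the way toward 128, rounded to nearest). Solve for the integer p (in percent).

62%

#A539FB is rgb(165, 57, 251); #8E65AF is rgb(142, 101, 175).
On the B channel (widest range): 175 ≈ 251 + (p/100)(128 − 251), so p ≈ 100×(175 − 251)/(128 − 251) = -7600/-123 = 61.79.
p = 62 reproduces all three channels after rounding.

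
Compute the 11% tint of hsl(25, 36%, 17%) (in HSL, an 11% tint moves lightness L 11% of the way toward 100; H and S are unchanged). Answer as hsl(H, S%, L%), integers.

hsl(25, 36%, 26%)

L moves 11% from 17 toward 100: 17 + 9.13 = 26.13 → 26.
H and S are unchanged.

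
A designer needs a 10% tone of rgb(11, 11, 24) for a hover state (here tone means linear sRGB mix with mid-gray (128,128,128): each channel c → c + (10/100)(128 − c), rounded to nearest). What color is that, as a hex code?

Lerp each channel 10% toward 128:
  R: 11 + 0.1×(128−11) = 11 + 11.7 = 22.7 → 23
  G: 11 + 0.1×(128−11) = 11 + 11.7 = 22.7 → 23
  B: 24 + 10.4 = 34.4 → 34
rgb(23, 23, 34) = #171722.

#171722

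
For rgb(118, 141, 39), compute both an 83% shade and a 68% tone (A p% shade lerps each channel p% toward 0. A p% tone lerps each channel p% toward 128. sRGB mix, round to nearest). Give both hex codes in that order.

#141807, #7d8464

83% shade:
  R: 118 + 0.83×(0−118) = 118 − 97.94 = 20.06 → 20
  G: 141 − 117.03 = 23.97 → 24
  B: 39 + 0.83×(0−39) = 39 − 32.37 = 6.63 → 7
  → #141807
68% tone:
  R: 118 + 0.68×(128−118) = 118 + 6.8 = 124.8 → 125
  G: 141 − 8.84 = 132.16 → 132
  B: 39 + 0.68×(128−39) = 39 + 60.52 = 99.52 → 100
  → #7d8464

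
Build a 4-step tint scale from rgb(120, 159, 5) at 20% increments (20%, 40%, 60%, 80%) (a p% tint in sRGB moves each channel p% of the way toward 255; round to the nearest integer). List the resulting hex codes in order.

#93B237, #AEC569, #C9D99B, #E4ECCD

20%: (120 + 27 = 147→147, 159 + 19.2 = 178.2→178, 5 + 50 = 55→55) → #93B237
40%: (120 + 54 = 174→174, 159 + 38.4 = 197.4→197, 5 + 100 = 105→105) → #AEC569
60%: (120 + 81 = 201→201, 159 + 57.6 = 216.6→217, 5 + 150 = 155→155) → #C9D99B
80%: (120 + 108 = 228→228, 159 + 76.8 = 235.8→236, 5 + 200 = 205→205) → #E4ECCD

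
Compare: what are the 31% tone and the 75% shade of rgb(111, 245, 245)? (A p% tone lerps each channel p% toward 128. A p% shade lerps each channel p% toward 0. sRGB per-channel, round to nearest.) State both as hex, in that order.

#74D1D1, #1C3D3D

31% tone:
  R: 111 + 0.31×(128−111) = 111 + 5.27 = 116.27 → 116
  G: 245 + 0.31×(128−245) = 245 − 36.27 = 208.73 → 209
  B: 245 + 0.31×(128−245) = 245 − 36.27 = 208.73 → 209
  → #74D1D1
75% shade:
  R: 111 + 0.75×(0−111) = 111 − 83.25 = 27.75 → 28
  G: 245 + 0.75×(0−245) = 245 − 183.75 = 61.25 → 61
  B: 245 − 183.75 = 61.25 → 61
  → #1C3D3D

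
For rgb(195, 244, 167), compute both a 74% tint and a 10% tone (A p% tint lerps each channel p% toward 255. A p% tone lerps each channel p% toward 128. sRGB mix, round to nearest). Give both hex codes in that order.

74% tint:
  R: 195 + 0.74×(255−195) = 195 + 44.4 = 239.4 → 239
  G: 244 + 8.14 = 252.14 → 252
  B: 167 + 0.74×(255−167) = 167 + 65.12 = 232.12 → 232
  → #effce8
10% tone:
  R: 195 − 6.7 = 188.3 → 188
  G: 244 + 0.1×(128−244) = 244 − 11.6 = 232.4 → 232
  B: 167 − 3.9 = 163.1 → 163
  → #bce8a3

#effce8, #bce8a3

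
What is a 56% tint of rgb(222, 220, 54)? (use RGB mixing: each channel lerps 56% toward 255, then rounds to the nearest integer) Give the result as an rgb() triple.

A 56% tint moves each channel 56% toward 255:
  R: 222 + 0.56×(255−222) = 222 + 18.48 = 240.48 → 240
  G: 220 + 0.56×(255−220) = 220 + 19.6 = 239.6 → 240
  B: 54 + 0.56×(255−54) = 54 + 112.56 = 166.56 → 167

rgb(240, 240, 167)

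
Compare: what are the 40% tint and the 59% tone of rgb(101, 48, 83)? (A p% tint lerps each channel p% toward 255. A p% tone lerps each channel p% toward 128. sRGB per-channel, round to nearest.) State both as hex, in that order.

40% tint:
  R: 101 + 0.4×(255−101) = 101 + 61.6 = 162.6 → 163
  G: 48 + 0.4×(255−48) = 48 + 82.8 = 130.8 → 131
  B: 83 + 0.4×(255−83) = 83 + 68.8 = 151.8 → 152
  → #A38398
59% tone:
  R: 101 + 0.59×(128−101) = 101 + 15.93 = 116.93 → 117
  G: 48 + 47.2 = 95.2 → 95
  B: 83 + 26.55 = 109.55 → 110
  → #755F6E

#A38398, #755F6E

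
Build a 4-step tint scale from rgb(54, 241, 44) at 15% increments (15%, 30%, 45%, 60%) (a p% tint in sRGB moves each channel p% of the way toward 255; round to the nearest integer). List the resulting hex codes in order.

#54f34c, #72f56b, #90f78b, #aff9ab

15%: (54 + 30.15 = 84.15→84, 241 + 2.1 = 243.1→243, 44 + 31.65 = 75.65→76) → #54f34c
30%: (54 + 60.3 = 114.3→114, 241 + 4.2 = 245.2→245, 44 + 63.3 = 107.3→107) → #72f56b
45%: (54 + 90.45 = 144.45→144, 241 + 6.3 = 247.3→247, 44 + 94.95 = 138.95→139) → #90f78b
60%: (54 + 120.6 = 174.6→175, 241 + 8.4 = 249.4→249, 44 + 126.6 = 170.6→171) → #aff9ab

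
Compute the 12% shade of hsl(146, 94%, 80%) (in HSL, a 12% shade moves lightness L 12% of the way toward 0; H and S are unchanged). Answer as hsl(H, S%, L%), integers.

L moves 12% from 80 toward 0: 80 − 9.6 = 70.4 → 70.
H and S are unchanged.

hsl(146, 94%, 70%)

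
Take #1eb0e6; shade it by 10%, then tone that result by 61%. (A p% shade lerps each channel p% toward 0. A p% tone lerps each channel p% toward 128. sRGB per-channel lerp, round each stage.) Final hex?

#1eb0e6 is rgb(30, 176, 230).
A 10% shade moves each channel 10% toward 0:
  R: 30 + 0.1×(0−30) = 30 − 3 = 27 → 27
  G: 176 − 17.6 = 158.4 → 158
  B: 230 + 0.1×(0−230) = 230 − 23 = 207 → 207
After the shade: rgb(27, 158, 207) = #1b9ecf.
A 61% tone moves each channel 61% toward 128:
  R: 27 + 0.61×(128−27) = 27 + 61.61 = 88.61 → 89
  G: 158 + 0.61×(128−158) = 158 − 18.3 = 139.7 → 140
  B: 207 + 0.61×(128−207) = 207 − 48.19 = 158.81 → 159
rgb(89, 140, 159) = #598c9f.

#598c9f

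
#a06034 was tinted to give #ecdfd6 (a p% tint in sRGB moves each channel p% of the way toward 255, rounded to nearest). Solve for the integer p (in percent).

#a06034 is rgb(160, 96, 52); #ecdfd6 is rgb(236, 223, 214).
On the B channel (widest range): 214 ≈ 52 + (p/100)(255 − 52), so p ≈ 100×(214 − 52)/(255 − 52) = 16200/203 = 79.80.
p = 80 reproduces all three channels after rounding.

80%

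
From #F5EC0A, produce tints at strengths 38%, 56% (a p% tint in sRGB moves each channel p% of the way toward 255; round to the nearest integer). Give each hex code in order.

#F9F367, #FBF793

#F5EC0A is rgb(245, 236, 10).
38%: (245 + 3.8 = 248.8→249, 236 + 7.22 = 243.22→243, 10 + 93.1 = 103.1→103) → #F9F367
56%: (245 + 5.6 = 250.6→251, 236 + 10.64 = 246.64→247, 10 + 137.2 = 147.2→147) → #FBF793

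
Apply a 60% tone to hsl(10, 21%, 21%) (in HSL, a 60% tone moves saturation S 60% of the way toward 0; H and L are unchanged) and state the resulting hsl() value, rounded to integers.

S moves 60% from 21 toward 0: 21 − 12.6 = 8.4 → 8.
H and L are unchanged.

hsl(10, 8%, 21%)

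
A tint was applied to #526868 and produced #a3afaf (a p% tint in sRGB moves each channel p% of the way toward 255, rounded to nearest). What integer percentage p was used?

47%

#526868 is rgb(82, 104, 104); #a3afaf is rgb(163, 175, 175).
On the R channel (widest range): 163 ≈ 82 + (p/100)(255 − 82), so p ≈ 100×(163 − 82)/(255 − 82) = 8100/173 = 46.82.
p = 47 reproduces all three channels after rounding.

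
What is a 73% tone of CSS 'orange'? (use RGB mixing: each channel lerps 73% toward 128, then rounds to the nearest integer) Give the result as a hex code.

CSS orange is rgb(255, 165, 0).
Per channel, c → c + 0.73(128 − c):
  R: 255 + 0.73×(128−255) = 255 − 92.71 = 162.29 → 162
  G: 165 + 0.73×(128−165) = 165 − 27.01 = 137.99 → 138
  B: 0 + 0.73×(128−0) = 0 + 93.44 = 93.44 → 93
rgb(162, 138, 93) = #a28a5d.

#a28a5d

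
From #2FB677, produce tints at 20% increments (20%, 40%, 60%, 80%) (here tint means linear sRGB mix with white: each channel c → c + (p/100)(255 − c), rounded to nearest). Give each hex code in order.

#2FB677 is rgb(47, 182, 119).
20%: (47 + 41.6 = 88.6→89, 182 + 14.6 = 196.6→197, 119 + 27.2 = 146.2→146) → #59C592
40%: (47 + 83.2 = 130.2→130, 182 + 29.2 = 211.2→211, 119 + 54.4 = 173.4→173) → #82D3AD
60%: (47 + 124.8 = 171.8→172, 182 + 43.8 = 225.8→226, 119 + 81.6 = 200.6→201) → #ACE2C9
80%: (47 + 166.4 = 213.4→213, 182 + 58.4 = 240.4→240, 119 + 108.8 = 227.8→228) → #D5F0E4

#59C592, #82D3AD, #ACE2C9, #D5F0E4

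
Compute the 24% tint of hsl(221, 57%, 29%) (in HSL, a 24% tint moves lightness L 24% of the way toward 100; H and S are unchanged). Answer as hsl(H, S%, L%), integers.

hsl(221, 57%, 46%)

L moves 24% from 29 toward 100: 29 + 17.04 = 46.04 → 46.
H and S are unchanged.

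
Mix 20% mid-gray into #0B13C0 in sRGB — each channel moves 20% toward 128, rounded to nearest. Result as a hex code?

#0B13C0 is rgb(11, 19, 192).
A 20% tone moves each channel 20% toward 128:
  R: 11 + 0.2×(128−11) = 11 + 23.4 = 34.4 → 34
  G: 19 + 0.2×(128−19) = 19 + 21.8 = 40.8 → 41
  B: 192 + 0.2×(128−192) = 192 − 12.8 = 179.2 → 179
rgb(34, 41, 179) = #2229B3.

#2229B3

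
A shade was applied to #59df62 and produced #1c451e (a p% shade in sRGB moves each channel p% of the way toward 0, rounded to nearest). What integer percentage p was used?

#59df62 is rgb(89, 223, 98); #1c451e is rgb(28, 69, 30).
On the G channel (widest range): 69 ≈ 223 + (p/100)(0 − 223), so p ≈ 100×(69 − 223)/(0 − 223) = -15400/-223 = 69.06.
p = 69 reproduces all three channels after rounding.

69%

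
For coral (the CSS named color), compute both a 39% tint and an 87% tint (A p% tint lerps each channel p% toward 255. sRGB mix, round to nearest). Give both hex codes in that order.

CSS coral is rgb(255, 127, 80).
39% tint:
  R: 255 + 0.39×(255−255) = 255 + 0 = 255 → 255
  G: 127 + 49.92 = 176.92 → 177
  B: 80 + 0.39×(255−80) = 80 + 68.25 = 148.25 → 148
  → #ffb194
87% tint:
  R: 255 + 0 = 255 → 255
  G: 127 + 111.36 = 238.36 → 238
  B: 80 + 152.25 = 232.25 → 232
  → #ffeee8

#ffb194, #ffeee8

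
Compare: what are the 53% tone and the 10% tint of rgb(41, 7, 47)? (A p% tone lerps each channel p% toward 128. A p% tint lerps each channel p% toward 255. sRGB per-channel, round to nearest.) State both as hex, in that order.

53% tone:
  R: 41 + 0.53×(128−41) = 41 + 46.11 = 87.11 → 87
  G: 7 + 64.13 = 71.13 → 71
  B: 47 + 0.53×(128−47) = 47 + 42.93 = 89.93 → 90
  → #57475A
10% tint:
  R: 41 + 0.1×(255−41) = 41 + 21.4 = 62.4 → 62
  G: 7 + 0.1×(255−7) = 7 + 24.8 = 31.8 → 32
  B: 47 + 0.1×(255−47) = 47 + 20.8 = 67.8 → 68
  → #3E2044

#57475A, #3E2044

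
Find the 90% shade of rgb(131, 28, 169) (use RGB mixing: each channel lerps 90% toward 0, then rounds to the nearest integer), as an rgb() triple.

Per channel, c → c + 0.9(0 − c):
  R: 131 + 0.9×(0−131) = 131 − 117.9 = 13.1 → 13
  G: 28 + 0.9×(0−28) = 28 − 25.2 = 2.8 → 3
  B: 169 + 0.9×(0−169) = 169 − 152.1 = 16.9 → 17

rgb(13, 3, 17)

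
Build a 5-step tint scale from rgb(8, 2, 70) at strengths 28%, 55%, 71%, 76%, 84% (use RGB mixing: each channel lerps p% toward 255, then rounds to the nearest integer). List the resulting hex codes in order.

28%: (8 + 69.16 = 77.16→77, 2 + 70.84 = 72.84→73, 70 + 51.8 = 121.8→122) → #4d497a
55%: (8 + 135.85 = 143.85→144, 2 + 139.15 = 141.15→141, 70 + 101.75 = 171.75→172) → #908dac
71%: (8 + 175.37 = 183.37→183, 2 + 179.63 = 181.63→182, 70 + 131.35 = 201.35→201) → #b7b6c9
76%: (8 + 187.72 = 195.72→196, 2 + 192.28 = 194.28→194, 70 + 140.6 = 210.6→211) → #c4c2d3
84%: (8 + 207.48 = 215.48→215, 2 + 212.52 = 214.52→215, 70 + 155.4 = 225.4→225) → #d7d7e1

#4d497a, #908dac, #b7b6c9, #c4c2d3, #d7d7e1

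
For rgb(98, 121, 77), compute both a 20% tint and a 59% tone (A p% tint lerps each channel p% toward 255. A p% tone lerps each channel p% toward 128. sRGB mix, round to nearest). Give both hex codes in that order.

20% tint:
  R: 98 + 31.4 = 129.4 → 129
  G: 121 + 26.8 = 147.8 → 148
  B: 77 + 35.6 = 112.6 → 113
  → #819471
59% tone:
  R: 98 + 0.59×(128−98) = 98 + 17.7 = 115.7 → 116
  G: 121 + 0.59×(128−121) = 121 + 4.13 = 125.13 → 125
  B: 77 + 0.59×(128−77) = 77 + 30.09 = 107.09 → 107
  → #747d6b

#819471, #747d6b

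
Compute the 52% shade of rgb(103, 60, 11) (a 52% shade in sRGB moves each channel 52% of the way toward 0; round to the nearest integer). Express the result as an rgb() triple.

Per channel, c → c + 0.52(0 − c):
  R: 103 + 0.52×(0−103) = 103 − 53.56 = 49.44 → 49
  G: 60 + 0.52×(0−60) = 60 − 31.2 = 28.8 → 29
  B: 11 + 0.52×(0−11) = 11 − 5.72 = 5.28 → 5

rgb(49, 29, 5)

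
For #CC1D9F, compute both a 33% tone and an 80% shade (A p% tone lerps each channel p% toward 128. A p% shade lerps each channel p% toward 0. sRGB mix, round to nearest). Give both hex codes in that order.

#B33E95, #290620

#CC1D9F is rgb(204, 29, 159).
33% tone:
  R: 204 − 25.08 = 178.92 → 179
  G: 29 + 0.33×(128−29) = 29 + 32.67 = 61.67 → 62
  B: 159 + 0.33×(128−159) = 159 − 10.23 = 148.77 → 149
  → #B33E95
80% shade:
  R: 204 + 0.8×(0−204) = 204 − 163.2 = 40.8 → 41
  G: 29 − 23.2 = 5.8 → 6
  B: 159 − 127.2 = 31.8 → 32
  → #290620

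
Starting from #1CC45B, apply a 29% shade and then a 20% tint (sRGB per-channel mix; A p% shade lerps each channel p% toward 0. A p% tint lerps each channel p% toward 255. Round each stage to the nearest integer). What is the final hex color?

#43A267

#1CC45B is rgb(28, 196, 91).
A 29% shade moves each channel 29% toward 0:
  R: 28 + 0.29×(0−28) = 28 − 8.12 = 19.88 → 20
  G: 196 + 0.29×(0−196) = 196 − 56.84 = 139.16 → 139
  B: 91 + 0.29×(0−91) = 91 − 26.39 = 64.61 → 65
After the shade: rgb(20, 139, 65) = #148B41.
A 20% tint moves each channel 20% toward 255:
  R: 20 + 0.2×(255−20) = 20 + 47 = 67 → 67
  G: 139 + 0.2×(255−139) = 139 + 23.2 = 162.2 → 162
  B: 65 + 38 = 103 → 103
rgb(67, 162, 103) = #43A267.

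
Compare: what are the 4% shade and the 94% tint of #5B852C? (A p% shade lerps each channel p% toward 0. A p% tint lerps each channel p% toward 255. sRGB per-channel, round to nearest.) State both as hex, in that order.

#5B852C is rgb(91, 133, 44).
4% shade:
  R: 91 + 0.04×(0−91) = 91 − 3.64 = 87.36 → 87
  G: 133 + 0.04×(0−133) = 133 − 5.32 = 127.68 → 128
  B: 44 + 0.04×(0−44) = 44 − 1.76 = 42.24 → 42
  → #57802A
94% tint:
  R: 91 + 154.16 = 245.16 → 245
  G: 133 + 0.94×(255−133) = 133 + 114.68 = 247.68 → 248
  B: 44 + 198.34 = 242.34 → 242
  → #F5F8F2

#57802A, #F5F8F2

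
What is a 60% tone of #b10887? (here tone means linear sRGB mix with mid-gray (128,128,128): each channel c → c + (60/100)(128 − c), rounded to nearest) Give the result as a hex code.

#b10887 is rgb(177, 8, 135).
Lerp each channel 60% toward 128:
  R: 177 + 0.6×(128−177) = 177 − 29.4 = 147.6 → 148
  G: 8 + 72 = 80 → 80
  B: 135 + 0.6×(128−135) = 135 − 4.2 = 130.8 → 131
rgb(148, 80, 131) = #945083.

#945083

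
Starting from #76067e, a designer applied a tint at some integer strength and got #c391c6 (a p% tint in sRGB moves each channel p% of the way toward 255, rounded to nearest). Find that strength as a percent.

56%

#76067e is rgb(118, 6, 126); #c391c6 is rgb(195, 145, 198).
On the G channel (widest range): 145 ≈ 6 + (p/100)(255 − 6), so p ≈ 100×(145 − 6)/(255 − 6) = 13900/249 = 55.82.
p = 56 reproduces all three channels after rounding.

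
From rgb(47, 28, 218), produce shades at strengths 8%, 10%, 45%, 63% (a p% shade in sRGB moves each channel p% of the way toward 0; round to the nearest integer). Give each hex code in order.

#2b1ac9, #2a19c4, #1a0f78, #110a51

8%: (47 − 3.76 = 43.24→43, 28 − 2.24 = 25.76→26, 218 − 17.44 = 200.56→201) → #2b1ac9
10%: (47 − 4.7 = 42.3→42, 28 − 2.8 = 25.2→25, 218 − 21.8 = 196.2→196) → #2a19c4
45%: (47 − 21.15 = 25.85→26, 28 − 12.6 = 15.4→15, 218 − 98.1 = 119.9→120) → #1a0f78
63%: (47 − 29.61 = 17.39→17, 28 − 17.64 = 10.36→10, 218 − 137.34 = 80.66→81) → #110a51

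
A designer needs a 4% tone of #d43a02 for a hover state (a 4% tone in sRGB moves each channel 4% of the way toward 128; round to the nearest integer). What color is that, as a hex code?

#d43a02 is rgb(212, 58, 2).
A 4% tone moves each channel 4% toward 128:
  R: 212 + 0.04×(128−212) = 212 − 3.36 = 208.64 → 209
  G: 58 + 0.04×(128−58) = 58 + 2.8 = 60.8 → 61
  B: 2 + 0.04×(128−2) = 2 + 5.04 = 7.04 → 7
rgb(209, 61, 7) = #d13d07.

#d13d07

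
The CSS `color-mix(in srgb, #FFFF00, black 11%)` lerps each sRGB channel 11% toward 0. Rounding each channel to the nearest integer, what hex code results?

#FFFF00 is rgb(255, 255, 0).
An 11% shade moves each channel 11% toward 0:
  R: 255 + 0.11×(0−255) = 255 − 28.05 = 226.95 → 227
  G: 255 + 0.11×(0−255) = 255 − 28.05 = 226.95 → 227
  B: 0 + 0.11×(0−0) = 0 + 0 = 0 → 0
rgb(227, 227, 0) = #E3E300.

#E3E300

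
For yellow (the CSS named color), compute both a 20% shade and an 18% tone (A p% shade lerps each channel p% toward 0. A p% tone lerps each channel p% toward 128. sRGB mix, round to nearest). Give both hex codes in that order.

CSS yellow is rgb(255, 255, 0).
20% shade:
  R: 255 + 0.2×(0−255) = 255 − 51 = 204 → 204
  G: 255 + 0.2×(0−255) = 255 − 51 = 204 → 204
  B: 0 + 0.2×(0−0) = 0 + 0 = 0 → 0
  → #CCCC00
18% tone:
  R: 255 + 0.18×(128−255) = 255 − 22.86 = 232.14 → 232
  G: 255 + 0.18×(128−255) = 255 − 22.86 = 232.14 → 232
  B: 0 + 0.18×(128−0) = 0 + 23.04 = 23.04 → 23
  → #E8E817

#CCCC00, #E8E817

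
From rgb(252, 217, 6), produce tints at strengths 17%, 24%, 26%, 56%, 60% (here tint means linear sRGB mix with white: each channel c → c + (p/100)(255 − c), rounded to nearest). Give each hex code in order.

#FDDF30, #FDE242, #FDE347, #FEEE91, #FEF09B

17%: (252 + 0.51 = 252.51→253, 217 + 6.46 = 223.46→223, 6 + 42.33 = 48.33→48) → #FDDF30
24%: (252 + 0.72 = 252.72→253, 217 + 9.12 = 226.12→226, 6 + 59.76 = 65.76→66) → #FDE242
26%: (252 + 0.78 = 252.78→253, 217 + 9.88 = 226.88→227, 6 + 64.74 = 70.74→71) → #FDE347
56%: (252 + 1.68 = 253.68→254, 217 + 21.28 = 238.28→238, 6 + 139.44 = 145.44→145) → #FEEE91
60%: (252 + 1.8 = 253.8→254, 217 + 22.8 = 239.8→240, 6 + 149.4 = 155.4→155) → #FEF09B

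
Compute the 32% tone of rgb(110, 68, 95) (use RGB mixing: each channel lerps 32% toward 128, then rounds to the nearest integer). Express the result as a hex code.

#74576a

Per channel, c → c + 0.32(128 − c):
  R: 110 + 0.32×(128−110) = 110 + 5.76 = 115.76 → 116
  G: 68 + 19.2 = 87.2 → 87
  B: 95 + 10.56 = 105.56 → 106
rgb(116, 87, 106) = #74576a.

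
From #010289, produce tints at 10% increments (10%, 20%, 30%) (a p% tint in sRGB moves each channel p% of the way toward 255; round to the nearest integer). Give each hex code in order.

#010289 is rgb(1, 2, 137).
10%: (1 + 25.4 = 26.4→26, 2 + 25.3 = 27.3→27, 137 + 11.8 = 148.8→149) → #1a1b95
20%: (1 + 50.8 = 51.8→52, 2 + 50.6 = 52.6→53, 137 + 23.6 = 160.6→161) → #3435a1
30%: (1 + 76.2 = 77.2→77, 2 + 75.9 = 77.9→78, 137 + 35.4 = 172.4→172) → #4d4eac

#1a1b95, #3435a1, #4d4eac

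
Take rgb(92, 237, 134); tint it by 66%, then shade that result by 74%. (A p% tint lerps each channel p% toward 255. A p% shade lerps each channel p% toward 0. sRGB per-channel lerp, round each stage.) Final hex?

Lerp each channel 66% toward 255:
  R: 92 + 0.66×(255−92) = 92 + 107.58 = 199.58 → 200
  G: 237 + 0.66×(255−237) = 237 + 11.88 = 248.88 → 249
  B: 134 + 79.86 = 213.86 → 214
After the tint: rgb(200, 249, 214) = #C8F9D6.
Lerp each channel 74% toward 0:
  R: 200 − 148 = 52 → 52
  G: 249 + 0.74×(0−249) = 249 − 184.26 = 64.74 → 65
  B: 214 + 0.74×(0−214) = 214 − 158.36 = 55.64 → 56
rgb(52, 65, 56) = #344138.

#344138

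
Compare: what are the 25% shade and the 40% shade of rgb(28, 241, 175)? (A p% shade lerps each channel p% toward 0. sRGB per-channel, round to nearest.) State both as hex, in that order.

#15B583, #119169

25% shade:
  R: 28 + 0.25×(0−28) = 28 − 7 = 21 → 21
  G: 241 + 0.25×(0−241) = 241 − 60.25 = 180.75 → 181
  B: 175 + 0.25×(0−175) = 175 − 43.75 = 131.25 → 131
  → #15B583
40% shade:
  R: 28 − 11.2 = 16.8 → 17
  G: 241 + 0.4×(0−241) = 241 − 96.4 = 144.6 → 145
  B: 175 − 70 = 105 → 105
  → #119169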